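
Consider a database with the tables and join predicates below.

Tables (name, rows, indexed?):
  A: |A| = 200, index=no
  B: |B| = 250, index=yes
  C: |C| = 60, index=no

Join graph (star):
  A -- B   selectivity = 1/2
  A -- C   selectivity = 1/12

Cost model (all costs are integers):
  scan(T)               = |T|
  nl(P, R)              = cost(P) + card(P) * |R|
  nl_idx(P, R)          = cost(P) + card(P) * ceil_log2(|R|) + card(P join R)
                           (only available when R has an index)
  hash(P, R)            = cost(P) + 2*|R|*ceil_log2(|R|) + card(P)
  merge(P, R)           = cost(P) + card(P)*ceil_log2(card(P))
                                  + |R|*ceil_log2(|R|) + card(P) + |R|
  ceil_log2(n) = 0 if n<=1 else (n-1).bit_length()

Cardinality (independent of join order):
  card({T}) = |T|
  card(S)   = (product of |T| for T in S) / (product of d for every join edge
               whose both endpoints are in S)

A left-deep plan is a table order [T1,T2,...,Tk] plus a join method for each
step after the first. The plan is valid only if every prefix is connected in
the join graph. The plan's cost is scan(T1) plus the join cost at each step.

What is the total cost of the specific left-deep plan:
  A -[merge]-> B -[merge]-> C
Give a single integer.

step 1: scan A: cost=200, card=200
step 2: join B via merge
    card(P join B) = 200*250/(2) = 25000
    cost = 200 + 200*8 + 250*8 + 200 + 250 = 4250
step 3: join C via merge
    card(P join C) = 25000*60/(12) = 125000
    cost = 4250 + 25000*15 + 60*6 + 25000 + 60 = 404670

404670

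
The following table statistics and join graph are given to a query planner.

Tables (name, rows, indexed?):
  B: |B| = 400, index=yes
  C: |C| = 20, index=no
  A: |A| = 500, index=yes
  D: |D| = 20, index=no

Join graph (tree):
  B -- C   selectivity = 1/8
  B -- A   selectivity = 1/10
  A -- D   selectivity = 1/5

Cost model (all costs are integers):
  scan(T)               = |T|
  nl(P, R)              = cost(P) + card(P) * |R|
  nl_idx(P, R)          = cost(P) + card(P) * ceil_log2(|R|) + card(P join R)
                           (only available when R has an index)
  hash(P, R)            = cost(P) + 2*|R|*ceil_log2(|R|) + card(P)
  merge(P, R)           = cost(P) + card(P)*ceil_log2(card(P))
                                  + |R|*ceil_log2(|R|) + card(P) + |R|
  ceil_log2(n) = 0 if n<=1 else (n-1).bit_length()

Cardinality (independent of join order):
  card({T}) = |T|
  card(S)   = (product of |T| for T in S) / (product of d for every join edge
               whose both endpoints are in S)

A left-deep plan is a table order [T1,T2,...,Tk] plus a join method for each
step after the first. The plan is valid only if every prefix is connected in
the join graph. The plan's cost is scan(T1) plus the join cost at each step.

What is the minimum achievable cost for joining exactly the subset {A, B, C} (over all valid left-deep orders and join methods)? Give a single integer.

11000

Selinger DP over subsets of {A,B,C}:
  {B}: scan cost=400, card=400
  {C}: scan cost=20, card=20
  {A}: scan cost=500, card=500
  {BC}: card=1000; try (C,hash)→1000, (B,nl_idx)→1200, (B,merge)→4140, (C,merge)→4520, (B,hash)→7240, (B,nl)→8020 …(+1); best=1000 via (C,hash)
  {AB}: card=20000; try (B,hash)→8200, (A,merge)→9400, (B,merge)→9500, (A,hash)→9800, (A,nl_idx)→24000, (B,nl_idx)→25000 …(+2); best=8200 via (B,hash)
  {ABC}: card=50000; try (A,hash)→11000, (A,merge)→17000, (C,hash)→28400, (A,nl_idx)→60000, (C,merge)→328320, (C,nl)→408200 …(+1); best=11000 via (A,hash)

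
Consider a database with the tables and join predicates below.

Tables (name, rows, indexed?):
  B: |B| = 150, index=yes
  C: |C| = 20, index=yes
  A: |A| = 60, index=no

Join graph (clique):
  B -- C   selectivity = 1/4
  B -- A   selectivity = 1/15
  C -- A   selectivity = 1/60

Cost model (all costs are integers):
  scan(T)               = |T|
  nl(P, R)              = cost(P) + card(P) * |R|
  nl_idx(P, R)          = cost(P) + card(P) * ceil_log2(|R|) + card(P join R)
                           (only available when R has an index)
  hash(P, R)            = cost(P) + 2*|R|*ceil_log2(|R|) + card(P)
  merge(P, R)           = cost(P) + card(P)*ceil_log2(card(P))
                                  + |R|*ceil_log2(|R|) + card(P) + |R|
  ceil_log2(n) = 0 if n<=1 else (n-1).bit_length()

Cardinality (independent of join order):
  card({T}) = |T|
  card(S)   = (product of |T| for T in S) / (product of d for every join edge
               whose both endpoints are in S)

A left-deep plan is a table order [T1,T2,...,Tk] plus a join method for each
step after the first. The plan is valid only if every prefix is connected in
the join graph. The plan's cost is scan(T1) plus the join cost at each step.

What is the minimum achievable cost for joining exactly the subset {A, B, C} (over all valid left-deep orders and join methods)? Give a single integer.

Selinger DP over subsets of {A,B,C}:
  {B}: scan cost=150, card=150
  {C}: scan cost=20, card=20
  {A}: scan cost=60, card=60
  {BC}: card=750; try (C,hash)→500, (B,nl_idx)→930, (B,merge)→1490, (C,merge)→1620, (C,nl_idx)→1650, (B,hash)→2440 …(+2); best=500 via (C,hash)
  {AB}: card=600; try (A,hash)→1020, (B,nl_idx)→1140, (B,merge)→1830, (A,merge)→1920, (B,hash)→2520, (B,nl)→9060 …(+1); best=1020 via (A,hash)
  {AC}: card=20; try (C,hash)→320, (C,nl_idx)→380, (A,merge)→560, (C,merge)→600, (A,hash)→760, (A,nl)→1220 …(+1); best=320 via (C,hash)
  {ABC}: card=50; try (B,nl_idx)→530, (B,merge)→1790, (C,hash)→1820, (A,hash)→1970, (B,hash)→2740, (B,nl)→3320 …(+5); best=530 via (B,nl_idx)

530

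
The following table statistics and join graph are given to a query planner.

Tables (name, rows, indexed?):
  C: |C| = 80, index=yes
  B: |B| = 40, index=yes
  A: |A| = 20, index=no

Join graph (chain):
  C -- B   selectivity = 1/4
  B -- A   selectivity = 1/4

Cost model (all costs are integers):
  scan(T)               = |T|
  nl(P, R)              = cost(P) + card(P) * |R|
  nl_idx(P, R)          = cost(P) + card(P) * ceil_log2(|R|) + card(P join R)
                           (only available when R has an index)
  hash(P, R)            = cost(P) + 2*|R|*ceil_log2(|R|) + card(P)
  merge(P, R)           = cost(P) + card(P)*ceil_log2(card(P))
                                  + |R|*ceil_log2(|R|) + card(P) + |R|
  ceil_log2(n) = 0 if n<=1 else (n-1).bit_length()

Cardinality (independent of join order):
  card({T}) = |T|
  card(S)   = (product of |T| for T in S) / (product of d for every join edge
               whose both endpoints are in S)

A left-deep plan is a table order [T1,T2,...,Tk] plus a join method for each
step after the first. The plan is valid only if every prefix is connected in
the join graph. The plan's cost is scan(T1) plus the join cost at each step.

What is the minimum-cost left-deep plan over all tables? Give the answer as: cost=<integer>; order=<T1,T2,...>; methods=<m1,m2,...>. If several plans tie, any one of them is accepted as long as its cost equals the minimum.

cost=1600; order=B,A,C; methods=hash,hash

Selinger DP (subsets sized 1..n):
  {C}: scan cost=80, card=80
  {B}: scan cost=40, card=40
  {A}: scan cost=20, card=20
  {BC}: card=800; try (B,hash)→640, (C,merge)→960, (B,merge)→1000, (C,nl_idx)→1120, (C,hash)→1200, (B,nl_idx)→1360 …(+2); best=640 via (B,hash)
  {AB}: card=200; try (A,hash)→280, (B,nl_idx)→340, (B,merge)→420, (A,merge)→440, (B,hash)→520, (B,nl)→820 …(+1); best=280 via (A,hash)
  {ABC}: card=4000; try (C,hash)→1600, (A,hash)→1640, (C,merge)→2720, (C,nl_idx)→5680, (A,merge)→9560, (C,nl)→16280 …(+1); best=1600 via (C,hash)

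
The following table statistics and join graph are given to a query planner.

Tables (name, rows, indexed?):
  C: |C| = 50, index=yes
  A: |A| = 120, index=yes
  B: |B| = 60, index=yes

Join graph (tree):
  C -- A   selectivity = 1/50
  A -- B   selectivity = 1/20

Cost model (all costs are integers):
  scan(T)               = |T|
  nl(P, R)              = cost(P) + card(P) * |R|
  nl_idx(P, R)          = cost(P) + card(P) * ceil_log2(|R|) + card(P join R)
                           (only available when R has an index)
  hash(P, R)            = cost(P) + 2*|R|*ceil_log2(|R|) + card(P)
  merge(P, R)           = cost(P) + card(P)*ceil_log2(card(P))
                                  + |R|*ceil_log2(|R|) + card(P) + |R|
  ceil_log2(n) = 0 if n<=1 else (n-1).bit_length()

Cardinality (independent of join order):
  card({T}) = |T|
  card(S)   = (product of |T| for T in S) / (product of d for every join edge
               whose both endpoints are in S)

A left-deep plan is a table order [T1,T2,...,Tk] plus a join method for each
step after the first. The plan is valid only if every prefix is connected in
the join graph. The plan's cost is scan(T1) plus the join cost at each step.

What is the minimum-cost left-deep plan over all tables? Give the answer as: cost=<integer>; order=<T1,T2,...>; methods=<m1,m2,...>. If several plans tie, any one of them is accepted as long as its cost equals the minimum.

cost=1360; order=C,A,B; methods=nl_idx,hash

Selinger DP (subsets sized 1..n):
  {C}: scan cost=50, card=50
  {A}: scan cost=120, card=120
  {B}: scan cost=60, card=60
  {AC}: card=120; try (A,nl_idx)→520, (C,hash)→840, (C,nl_idx)→960, (A,merge)→1360, (C,merge)→1430, (A,hash)→1780 …(+2); best=520 via (A,nl_idx)
  {AB}: card=360; try (A,nl_idx)→840, (B,hash)→960, (B,nl_idx)→1200, (A,merge)→1440, (B,merge)→1500, (A,hash)→1800 …(+2); best=840 via (A,nl_idx)
  {ABC}: card=360; try (B,hash)→1360, (B,nl_idx)→1600, (C,hash)→1800, (B,merge)→1900, (C,nl_idx)→3360, (C,merge)→4790 …(+2); best=1360 via (B,hash)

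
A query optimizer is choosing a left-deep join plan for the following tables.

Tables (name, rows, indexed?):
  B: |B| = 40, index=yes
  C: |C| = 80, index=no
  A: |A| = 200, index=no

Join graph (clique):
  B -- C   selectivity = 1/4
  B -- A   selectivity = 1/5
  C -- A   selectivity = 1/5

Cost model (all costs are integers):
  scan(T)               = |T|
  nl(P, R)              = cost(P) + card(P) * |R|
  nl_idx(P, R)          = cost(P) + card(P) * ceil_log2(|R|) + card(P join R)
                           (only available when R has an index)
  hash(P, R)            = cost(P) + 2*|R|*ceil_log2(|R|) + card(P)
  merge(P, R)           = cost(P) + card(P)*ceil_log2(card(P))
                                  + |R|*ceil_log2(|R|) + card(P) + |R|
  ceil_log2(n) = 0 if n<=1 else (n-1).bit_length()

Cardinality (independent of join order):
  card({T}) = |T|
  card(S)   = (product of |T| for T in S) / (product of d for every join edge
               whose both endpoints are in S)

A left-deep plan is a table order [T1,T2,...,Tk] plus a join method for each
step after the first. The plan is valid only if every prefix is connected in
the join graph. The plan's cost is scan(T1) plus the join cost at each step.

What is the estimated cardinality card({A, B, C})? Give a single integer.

6400

Tables in S: A(200), B(40), C(80)
Edges inside S: B-C(d=4), B-A(d=5), C-A(d=5)
numerator = 200 * 40 * 80 = 640000
denominator = 4 * 5 * 5 = 100
card(S) = 640000 / 100 = 6400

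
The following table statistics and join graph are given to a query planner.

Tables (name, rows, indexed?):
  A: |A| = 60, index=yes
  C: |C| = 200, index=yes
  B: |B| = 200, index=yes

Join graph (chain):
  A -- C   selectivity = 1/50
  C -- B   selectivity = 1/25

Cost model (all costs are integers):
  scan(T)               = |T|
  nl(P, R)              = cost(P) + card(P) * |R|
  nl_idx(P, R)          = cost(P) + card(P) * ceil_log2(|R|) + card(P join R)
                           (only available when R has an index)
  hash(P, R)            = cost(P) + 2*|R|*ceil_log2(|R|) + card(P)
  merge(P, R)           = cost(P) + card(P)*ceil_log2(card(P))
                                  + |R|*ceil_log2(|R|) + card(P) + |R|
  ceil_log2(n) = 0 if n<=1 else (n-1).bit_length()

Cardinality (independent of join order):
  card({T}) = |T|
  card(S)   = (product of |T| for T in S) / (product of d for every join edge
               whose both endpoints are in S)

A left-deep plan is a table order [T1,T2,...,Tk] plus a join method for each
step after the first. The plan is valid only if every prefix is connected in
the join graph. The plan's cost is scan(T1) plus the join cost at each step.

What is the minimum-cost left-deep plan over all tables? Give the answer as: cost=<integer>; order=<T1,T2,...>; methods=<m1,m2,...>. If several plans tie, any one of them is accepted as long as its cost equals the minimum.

cost=4220; order=A,C,B; methods=nl_idx,hash

Selinger DP (subsets sized 1..n):
  {A}: scan cost=60, card=60
  {C}: scan cost=200, card=200
  {B}: scan cost=200, card=200
  {AC}: card=240; try (C,nl_idx)→780, (A,hash)→1120, (A,nl_idx)→1640, (C,merge)→2280, (A,merge)→2420, (C,hash)→3320 …(+2); best=780 via (C,nl_idx)
  {BC}: card=1600; try (C,nl_idx)→3400, (B,nl_idx)→3400, (C,hash)→3600, (B,hash)→3600, (C,merge)→3800, (B,merge)→3800 …(+2); best=3400 via (C,nl_idx)
  {ABC}: card=1920; try (B,hash)→4220, (B,nl_idx)→4620, (B,merge)→4740, (A,hash)→5720, (A,nl_idx)→14920, (A,merge)→23020 …(+2); best=4220 via (B,hash)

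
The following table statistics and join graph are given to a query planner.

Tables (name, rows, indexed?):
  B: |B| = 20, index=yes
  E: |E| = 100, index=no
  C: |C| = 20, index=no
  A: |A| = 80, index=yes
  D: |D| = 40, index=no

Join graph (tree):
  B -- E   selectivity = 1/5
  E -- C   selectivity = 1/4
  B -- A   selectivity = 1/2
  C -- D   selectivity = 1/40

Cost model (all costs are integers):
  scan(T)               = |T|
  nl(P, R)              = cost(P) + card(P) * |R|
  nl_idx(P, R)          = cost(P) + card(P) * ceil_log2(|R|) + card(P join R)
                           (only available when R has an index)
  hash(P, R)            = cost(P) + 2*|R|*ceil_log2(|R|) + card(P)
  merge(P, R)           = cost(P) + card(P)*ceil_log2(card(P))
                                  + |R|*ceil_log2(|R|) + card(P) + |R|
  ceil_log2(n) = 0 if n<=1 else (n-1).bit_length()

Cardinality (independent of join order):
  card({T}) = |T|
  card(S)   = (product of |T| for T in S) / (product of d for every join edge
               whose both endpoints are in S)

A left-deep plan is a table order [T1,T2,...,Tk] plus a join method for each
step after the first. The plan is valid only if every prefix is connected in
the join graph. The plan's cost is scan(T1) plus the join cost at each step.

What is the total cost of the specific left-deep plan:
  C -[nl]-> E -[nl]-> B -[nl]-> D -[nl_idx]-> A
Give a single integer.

186020

step 1: scan C: cost=20, card=20
step 2: join E via nl
    card(P join E) = 20*100/(4) = 500
    cost = 20 + 20*100 = 2020
step 3: join B via nl
    card(P join B) = 500*20/(5) = 2000
    cost = 2020 + 500*20 = 12020
step 4: join D via nl
    card(P join D) = 2000*40/(40) = 2000
    cost = 12020 + 2000*40 = 92020
step 5: join A via nl_idx
    card(P join A) = 2000*80/(2) = 80000
    cost = 92020 + 2000*7 + 80000 = 186020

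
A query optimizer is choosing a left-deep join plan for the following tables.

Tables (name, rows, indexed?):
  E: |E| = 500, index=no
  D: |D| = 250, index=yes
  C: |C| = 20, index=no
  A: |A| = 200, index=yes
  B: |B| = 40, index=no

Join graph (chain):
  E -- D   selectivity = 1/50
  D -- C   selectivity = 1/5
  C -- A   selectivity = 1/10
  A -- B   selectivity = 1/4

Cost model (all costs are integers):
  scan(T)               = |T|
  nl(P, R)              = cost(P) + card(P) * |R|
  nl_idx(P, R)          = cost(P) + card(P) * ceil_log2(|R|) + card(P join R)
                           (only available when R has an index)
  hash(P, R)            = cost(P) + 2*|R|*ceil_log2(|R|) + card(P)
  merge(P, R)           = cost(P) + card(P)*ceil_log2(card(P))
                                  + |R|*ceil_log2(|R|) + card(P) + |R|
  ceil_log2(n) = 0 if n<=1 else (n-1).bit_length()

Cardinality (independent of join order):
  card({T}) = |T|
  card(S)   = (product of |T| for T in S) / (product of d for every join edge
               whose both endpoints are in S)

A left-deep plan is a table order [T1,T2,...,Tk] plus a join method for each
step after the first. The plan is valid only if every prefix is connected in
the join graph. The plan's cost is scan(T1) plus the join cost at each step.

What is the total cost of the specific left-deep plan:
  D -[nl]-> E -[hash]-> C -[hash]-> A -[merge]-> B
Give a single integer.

step 1: scan D: cost=250, card=250
step 2: join E via nl
    card(P join E) = 250*500/(50) = 2500
    cost = 250 + 250*500 = 125250
step 3: join C via hash
    card(P join C) = 2500*20/(5) = 10000
    cost = 125250 + 2*20*5 + 2500 = 127950
step 4: join A via hash
    card(P join A) = 10000*200/(10) = 200000
    cost = 127950 + 2*200*8 + 10000 = 141150
step 5: join B via merge
    card(P join B) = 200000*40/(4) = 2000000
    cost = 141150 + 200000*18 + 40*6 + 200000 + 40 = 3941430

3941430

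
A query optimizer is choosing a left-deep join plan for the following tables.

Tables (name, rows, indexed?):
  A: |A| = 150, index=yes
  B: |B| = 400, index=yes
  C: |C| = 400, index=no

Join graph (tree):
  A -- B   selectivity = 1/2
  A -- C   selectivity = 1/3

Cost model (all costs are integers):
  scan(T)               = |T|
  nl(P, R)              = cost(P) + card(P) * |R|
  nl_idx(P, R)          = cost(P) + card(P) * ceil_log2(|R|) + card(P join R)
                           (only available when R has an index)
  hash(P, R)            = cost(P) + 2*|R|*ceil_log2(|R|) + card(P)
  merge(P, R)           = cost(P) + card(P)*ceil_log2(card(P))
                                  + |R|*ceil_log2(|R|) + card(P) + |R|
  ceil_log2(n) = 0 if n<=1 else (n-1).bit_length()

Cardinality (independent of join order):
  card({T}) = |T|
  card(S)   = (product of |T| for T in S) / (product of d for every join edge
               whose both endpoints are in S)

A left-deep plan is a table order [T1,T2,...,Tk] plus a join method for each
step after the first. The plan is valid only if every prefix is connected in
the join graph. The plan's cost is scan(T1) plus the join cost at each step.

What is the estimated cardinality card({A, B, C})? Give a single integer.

Tables in S: A(150), B(400), C(400)
Edges inside S: A-B(d=2), A-C(d=3)
numerator = 150 * 400 * 400 = 24000000
denominator = 2 * 3 = 6
card(S) = 24000000 / 6 = 4000000

4000000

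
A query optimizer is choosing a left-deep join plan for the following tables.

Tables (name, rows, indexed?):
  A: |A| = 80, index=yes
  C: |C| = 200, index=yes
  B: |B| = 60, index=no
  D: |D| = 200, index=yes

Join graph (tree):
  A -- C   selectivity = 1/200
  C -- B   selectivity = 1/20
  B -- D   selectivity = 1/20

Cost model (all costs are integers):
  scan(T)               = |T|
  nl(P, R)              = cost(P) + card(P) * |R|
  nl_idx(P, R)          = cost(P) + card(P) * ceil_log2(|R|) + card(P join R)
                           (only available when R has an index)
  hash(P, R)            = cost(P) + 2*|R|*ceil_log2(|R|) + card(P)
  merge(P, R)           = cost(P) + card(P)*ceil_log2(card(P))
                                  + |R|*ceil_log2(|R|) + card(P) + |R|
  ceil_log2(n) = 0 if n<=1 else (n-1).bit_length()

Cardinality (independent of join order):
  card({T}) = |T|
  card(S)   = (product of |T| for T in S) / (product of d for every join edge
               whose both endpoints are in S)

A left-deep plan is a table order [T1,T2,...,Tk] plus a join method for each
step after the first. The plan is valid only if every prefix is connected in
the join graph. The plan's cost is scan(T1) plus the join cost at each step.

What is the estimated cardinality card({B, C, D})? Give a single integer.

Tables in S: B(60), C(200), D(200)
Edges inside S: C-B(d=20), B-D(d=20)
numerator = 60 * 200 * 200 = 2400000
denominator = 20 * 20 = 400
card(S) = 2400000 / 400 = 6000

6000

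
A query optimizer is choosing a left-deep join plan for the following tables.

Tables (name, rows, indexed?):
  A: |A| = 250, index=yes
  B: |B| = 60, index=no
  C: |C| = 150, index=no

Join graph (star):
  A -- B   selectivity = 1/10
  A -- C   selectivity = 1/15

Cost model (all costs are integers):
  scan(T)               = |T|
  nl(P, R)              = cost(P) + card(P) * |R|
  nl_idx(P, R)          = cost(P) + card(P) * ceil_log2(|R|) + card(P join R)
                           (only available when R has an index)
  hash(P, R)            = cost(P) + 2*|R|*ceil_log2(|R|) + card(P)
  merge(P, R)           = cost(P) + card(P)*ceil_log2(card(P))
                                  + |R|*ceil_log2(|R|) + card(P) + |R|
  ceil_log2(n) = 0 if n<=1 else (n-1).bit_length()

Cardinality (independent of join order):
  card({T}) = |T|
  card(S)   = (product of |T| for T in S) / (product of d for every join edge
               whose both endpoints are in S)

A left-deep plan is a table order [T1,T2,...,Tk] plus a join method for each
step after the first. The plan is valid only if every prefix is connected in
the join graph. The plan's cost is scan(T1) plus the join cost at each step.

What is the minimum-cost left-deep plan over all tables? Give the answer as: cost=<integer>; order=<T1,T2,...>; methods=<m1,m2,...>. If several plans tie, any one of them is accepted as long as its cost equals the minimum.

cost=5120; order=A,B,C; methods=hash,hash

Selinger DP (subsets sized 1..n):
  {A}: scan cost=250, card=250
  {B}: scan cost=60, card=60
  {C}: scan cost=150, card=150
  {AB}: card=1500; try (B,hash)→1220, (A,nl_idx)→2040, (A,merge)→2730, (B,merge)→2920, (A,hash)→4120, (A,nl)→15060 …(+1); best=1220 via (B,hash)
  {AC}: card=2500; try (C,hash)→2900, (A,merge)→3750, (C,merge)→3850, (A,nl_idx)→3850, (A,hash)→4300, (A,nl)→37650 …(+1); best=2900 via (C,hash)
  {ABC}: card=15000; try (C,hash)→5120, (B,hash)→6120, (C,merge)→20570, (B,merge)→35820, (B,nl)→152900, (C,nl)→226220; best=5120 via (C,hash)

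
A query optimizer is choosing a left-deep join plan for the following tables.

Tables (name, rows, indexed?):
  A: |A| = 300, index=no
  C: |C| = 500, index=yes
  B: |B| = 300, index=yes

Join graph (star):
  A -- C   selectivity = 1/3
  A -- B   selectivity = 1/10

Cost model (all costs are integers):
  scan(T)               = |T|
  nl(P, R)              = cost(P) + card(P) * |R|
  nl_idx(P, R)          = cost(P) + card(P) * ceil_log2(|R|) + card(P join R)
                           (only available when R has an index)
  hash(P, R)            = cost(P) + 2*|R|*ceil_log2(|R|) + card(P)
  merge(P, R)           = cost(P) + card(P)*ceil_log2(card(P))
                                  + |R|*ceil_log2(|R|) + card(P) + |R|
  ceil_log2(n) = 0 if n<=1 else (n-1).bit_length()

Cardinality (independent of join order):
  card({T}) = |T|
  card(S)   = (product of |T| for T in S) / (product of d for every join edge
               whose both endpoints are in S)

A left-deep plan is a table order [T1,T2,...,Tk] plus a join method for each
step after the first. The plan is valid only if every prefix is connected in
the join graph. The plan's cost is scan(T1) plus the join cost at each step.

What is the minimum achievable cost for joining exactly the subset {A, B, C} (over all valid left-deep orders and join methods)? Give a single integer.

24000

Selinger DP over subsets of {A,B,C}:
  {A}: scan cost=300, card=300
  {C}: scan cost=500, card=500
  {B}: scan cost=300, card=300
  {AC}: card=50000; try (A,hash)→6400, (C,merge)→8300, (A,merge)→8500, (C,hash)→9600, (C,nl_idx)→53000, (C,nl)→150300 …(+1); best=6400 via (A,hash)
  {AB}: card=9000; try (B,hash)→6000, (A,hash)→6000, (B,merge)→6300, (A,merge)→6300, (B,nl_idx)→12000, (B,nl)→90300 …(+1); best=6000 via (B,hash)
  {ABC}: card=1500000; try (C,hash)→24000, (B,hash)→61800, (C,merge)→146000, (B,merge)→859400, (C,nl_idx)→1587000, (B,nl_idx)→1956400 …(+2); best=24000 via (C,hash)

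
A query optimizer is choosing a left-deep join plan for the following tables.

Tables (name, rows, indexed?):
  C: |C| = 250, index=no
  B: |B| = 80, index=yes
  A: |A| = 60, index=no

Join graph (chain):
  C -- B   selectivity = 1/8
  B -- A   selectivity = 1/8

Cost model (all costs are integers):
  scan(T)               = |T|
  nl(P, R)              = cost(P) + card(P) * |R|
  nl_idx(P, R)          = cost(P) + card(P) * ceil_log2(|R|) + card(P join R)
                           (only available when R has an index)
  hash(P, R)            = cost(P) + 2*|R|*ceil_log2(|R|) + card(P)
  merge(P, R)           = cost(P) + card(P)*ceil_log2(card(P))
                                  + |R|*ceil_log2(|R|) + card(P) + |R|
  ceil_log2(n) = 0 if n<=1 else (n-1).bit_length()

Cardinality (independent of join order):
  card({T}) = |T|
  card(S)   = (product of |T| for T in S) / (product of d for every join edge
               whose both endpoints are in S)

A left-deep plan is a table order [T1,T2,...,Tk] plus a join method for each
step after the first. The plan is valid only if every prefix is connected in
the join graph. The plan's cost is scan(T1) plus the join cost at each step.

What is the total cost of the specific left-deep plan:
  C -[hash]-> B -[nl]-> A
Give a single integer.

step 1: scan C: cost=250, card=250
step 2: join B via hash
    card(P join B) = 250*80/(8) = 2500
    cost = 250 + 2*80*7 + 250 = 1620
step 3: join A via nl
    card(P join A) = 2500*60/(8) = 18750
    cost = 1620 + 2500*60 = 151620

151620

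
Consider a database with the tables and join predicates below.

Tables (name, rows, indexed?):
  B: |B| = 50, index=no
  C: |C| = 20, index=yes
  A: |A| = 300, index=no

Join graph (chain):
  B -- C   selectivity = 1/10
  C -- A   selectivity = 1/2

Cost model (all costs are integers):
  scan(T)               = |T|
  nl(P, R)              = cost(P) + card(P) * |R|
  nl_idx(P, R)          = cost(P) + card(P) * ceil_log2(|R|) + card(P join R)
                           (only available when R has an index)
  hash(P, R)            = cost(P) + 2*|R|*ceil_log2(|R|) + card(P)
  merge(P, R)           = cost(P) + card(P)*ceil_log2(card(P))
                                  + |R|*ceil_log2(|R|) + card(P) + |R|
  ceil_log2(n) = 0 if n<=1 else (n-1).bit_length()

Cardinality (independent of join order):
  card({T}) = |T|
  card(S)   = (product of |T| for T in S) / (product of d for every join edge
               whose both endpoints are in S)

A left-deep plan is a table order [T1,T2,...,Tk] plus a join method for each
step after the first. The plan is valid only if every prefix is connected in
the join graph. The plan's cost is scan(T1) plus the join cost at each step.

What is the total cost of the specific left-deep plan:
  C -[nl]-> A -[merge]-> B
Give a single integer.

step 1: scan C: cost=20, card=20
step 2: join A via nl
    card(P join A) = 20*300/(2) = 3000
    cost = 20 + 20*300 = 6020
step 3: join B via merge
    card(P join B) = 3000*50/(10) = 15000
    cost = 6020 + 3000*12 + 50*6 + 3000 + 50 = 45370

45370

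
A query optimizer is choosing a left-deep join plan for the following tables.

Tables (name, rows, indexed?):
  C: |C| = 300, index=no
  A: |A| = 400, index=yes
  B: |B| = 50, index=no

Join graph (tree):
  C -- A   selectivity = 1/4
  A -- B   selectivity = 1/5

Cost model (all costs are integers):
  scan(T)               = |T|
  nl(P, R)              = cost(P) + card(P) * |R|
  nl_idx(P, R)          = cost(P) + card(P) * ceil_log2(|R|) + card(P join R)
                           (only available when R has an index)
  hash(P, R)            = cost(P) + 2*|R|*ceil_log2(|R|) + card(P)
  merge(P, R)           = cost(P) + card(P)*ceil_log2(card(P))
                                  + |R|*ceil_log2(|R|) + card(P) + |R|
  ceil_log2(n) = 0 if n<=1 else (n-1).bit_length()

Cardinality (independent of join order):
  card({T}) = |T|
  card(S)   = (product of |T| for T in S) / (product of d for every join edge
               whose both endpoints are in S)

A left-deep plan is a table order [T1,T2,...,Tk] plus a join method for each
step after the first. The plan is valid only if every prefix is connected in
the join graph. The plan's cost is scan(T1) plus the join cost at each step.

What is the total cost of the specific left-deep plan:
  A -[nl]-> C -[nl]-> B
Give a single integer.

step 1: scan A: cost=400, card=400
step 2: join C via nl
    card(P join C) = 400*300/(4) = 30000
    cost = 400 + 400*300 = 120400
step 3: join B via nl
    card(P join B) = 30000*50/(5) = 300000
    cost = 120400 + 30000*50 = 1620400

1620400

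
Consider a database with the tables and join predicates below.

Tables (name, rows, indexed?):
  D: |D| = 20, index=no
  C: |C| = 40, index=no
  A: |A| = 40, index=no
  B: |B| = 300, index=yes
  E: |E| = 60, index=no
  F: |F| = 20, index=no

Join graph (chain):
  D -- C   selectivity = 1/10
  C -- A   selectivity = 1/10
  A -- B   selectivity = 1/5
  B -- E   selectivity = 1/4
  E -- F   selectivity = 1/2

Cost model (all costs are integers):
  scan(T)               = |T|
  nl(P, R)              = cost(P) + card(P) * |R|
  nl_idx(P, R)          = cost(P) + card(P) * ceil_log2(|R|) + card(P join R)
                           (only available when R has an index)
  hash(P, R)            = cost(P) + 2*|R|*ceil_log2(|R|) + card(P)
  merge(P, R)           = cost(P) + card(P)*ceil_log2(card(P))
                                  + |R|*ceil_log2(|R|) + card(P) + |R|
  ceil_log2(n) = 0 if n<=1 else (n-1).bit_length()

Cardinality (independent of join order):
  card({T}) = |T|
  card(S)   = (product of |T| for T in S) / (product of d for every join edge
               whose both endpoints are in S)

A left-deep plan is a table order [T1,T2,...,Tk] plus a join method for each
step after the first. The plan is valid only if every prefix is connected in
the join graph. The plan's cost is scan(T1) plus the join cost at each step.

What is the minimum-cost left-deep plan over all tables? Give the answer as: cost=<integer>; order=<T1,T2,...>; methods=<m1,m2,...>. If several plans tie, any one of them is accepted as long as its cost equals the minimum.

Selinger DP (subsets sized 1..n):
  {D}: scan cost=20, card=20
  {C}: scan cost=40, card=40
  {A}: scan cost=40, card=40
  {B}: scan cost=300, card=300
  {E}: scan cost=60, card=60
  {F}: scan cost=20, card=20
  {CD}: card=80; try (D,hash)→280, (C,merge)→420, (D,merge)→440, (C,hash)→520, (C,nl)→820, (D,nl)→840; best=280 via (D,hash)
  {AC}: card=160; try (C,hash)→560, (A,hash)→560, (C,merge)→600, (A,merge)→600, (C,nl)→1640, (A,nl)→1640; best=560 via (C,hash)
  {AB}: card=2400; try (A,hash)→1080, (B,nl_idx)→2800, (B,merge)→3320, (A,merge)→3580, (B,hash)→5480, (B,nl)→12040 …(+1); best=1080 via (A,hash)
  {BE}: card=4500; try (E,hash)→1320, (B,merge)→3480, (E,merge)→3720, (B,nl_idx)→5100, (B,hash)→5520, (B,nl)→18060 …(+1); best=1320 via (E,hash)
  {EF}: card=600; try (F,hash)→320, (E,merge)→560, (F,merge)→600, (E,hash)→760, (E,nl)→1220, (F,nl)→1260; best=320 via (F,hash)
  {ACD}: card=320; try (A,hash)→840, (D,hash)→920, (A,merge)→1200, (D,merge)→2120, (A,nl)→3480, (D,nl)→3760; best=840 via (A,hash)
  {ABC}: card=9600; try (C,hash)→3960, (B,merge)→5000, (B,hash)→6120, (B,nl_idx)→11600, (C,merge)→32560, (B,nl)→48560 …(+1); best=3960 via (C,hash)
  {ABE}: card=36000; try (E,hash)→4200, (A,hash)→6300, (E,merge)→32700, (A,merge)→64600, (E,nl)→145080, (A,nl)→181320; best=4200 via (E,hash)
  {BEF}: card=45000; try (F,hash)→6020, (B,hash)→6320, (B,merge)→9920, (B,nl_idx)→50720, (F,merge)→64440, (F,nl)→91320 …(+1); best=6020 via (F,hash)
  {ABCD}: card=19200; try (B,hash)→6560, (B,merge)→7040, (D,hash)→13760, (B,nl_idx)→22920, (B,nl)→96840, (D,merge)→148080 …(+1); best=6560 via (B,hash)
  {ABCE}: card=144000; try (E,hash)→14280, (C,hash)→40680, (E,merge)→148380, (E,nl)→579960, (C,merge)→616480, (C,nl)→1444200; best=14280 via (E,hash)
  {ABEF}: card=360000; try (F,hash)→40400, (A,hash)→51500, (F,merge)→616320, (F,nl)→724200, (A,merge)→771300, (A,nl)→1806020; best=40400 via (F,hash)
  {ABCDE}: card=288000; try (E,hash)→26480, (D,hash)→158480, (E,merge)→314180, (E,nl)→1158560, (D,merge)→2750400, (D,nl)→2894280; best=26480 via (E,hash)
  {ABCEF}: card=1440000; try (F,hash)→158480, (C,hash)→400880, (F,merge)→2750400, (F,nl)→2894280, (C,merge)→7240680, (C,nl)→14440400; best=158480 via (F,hash)
  {ABCDEF}: card=2880000; try (F,hash)→314680, (D,hash)→1598680, (F,nl)→5786480, (F,merge)→5786600, (D,nl)→28958480, (D,merge)→31838600; best=314680 via (F,hash)

cost=314680; order=C,D,A,B,E,F; methods=hash,hash,hash,hash,hash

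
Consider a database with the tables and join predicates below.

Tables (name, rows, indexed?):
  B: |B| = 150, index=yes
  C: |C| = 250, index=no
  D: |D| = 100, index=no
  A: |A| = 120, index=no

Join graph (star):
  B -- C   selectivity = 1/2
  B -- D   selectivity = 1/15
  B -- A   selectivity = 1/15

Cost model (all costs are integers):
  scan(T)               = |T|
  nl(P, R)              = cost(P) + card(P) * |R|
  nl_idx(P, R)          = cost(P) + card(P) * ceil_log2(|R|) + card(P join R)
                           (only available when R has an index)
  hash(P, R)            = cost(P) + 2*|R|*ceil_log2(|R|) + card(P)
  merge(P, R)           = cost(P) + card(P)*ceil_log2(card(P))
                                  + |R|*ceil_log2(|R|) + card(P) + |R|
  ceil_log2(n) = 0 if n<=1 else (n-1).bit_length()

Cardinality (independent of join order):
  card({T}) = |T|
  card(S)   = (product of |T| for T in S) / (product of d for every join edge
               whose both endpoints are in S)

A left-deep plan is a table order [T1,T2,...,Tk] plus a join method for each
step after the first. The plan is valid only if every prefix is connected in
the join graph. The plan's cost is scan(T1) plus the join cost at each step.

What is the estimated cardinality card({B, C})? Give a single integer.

Tables in S: B(150), C(250)
Edges inside S: B-C(d=2)
numerator = 150 * 250 = 37500
denominator = 2 = 2
card(S) = 37500 / 2 = 18750

18750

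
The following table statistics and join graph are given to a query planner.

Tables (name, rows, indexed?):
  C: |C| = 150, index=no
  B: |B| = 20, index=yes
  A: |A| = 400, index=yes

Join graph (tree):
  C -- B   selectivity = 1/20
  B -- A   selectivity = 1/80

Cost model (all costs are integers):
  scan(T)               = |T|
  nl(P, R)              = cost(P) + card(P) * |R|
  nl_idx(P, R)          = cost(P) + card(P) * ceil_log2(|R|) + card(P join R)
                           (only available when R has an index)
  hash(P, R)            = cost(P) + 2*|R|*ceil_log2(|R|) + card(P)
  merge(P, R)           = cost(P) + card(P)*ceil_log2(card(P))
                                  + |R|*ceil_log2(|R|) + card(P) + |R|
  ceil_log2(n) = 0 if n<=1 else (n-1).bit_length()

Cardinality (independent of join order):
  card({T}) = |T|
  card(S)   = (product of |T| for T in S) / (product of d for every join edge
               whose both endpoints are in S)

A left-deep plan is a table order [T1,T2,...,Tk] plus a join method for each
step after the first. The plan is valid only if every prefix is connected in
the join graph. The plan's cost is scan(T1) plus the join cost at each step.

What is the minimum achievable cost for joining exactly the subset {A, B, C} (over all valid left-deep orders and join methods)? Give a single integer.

Selinger DP over subsets of {A,B,C}:
  {C}: scan cost=150, card=150
  {B}: scan cost=20, card=20
  {A}: scan cost=400, card=400
  {BC}: card=150; try (B,hash)→500, (B,nl_idx)→1050, (C,merge)→1490, (B,merge)→1620, (C,hash)→2440, (C,nl)→3020 …(+1); best=500 via (B,hash)
  {AB}: card=100; try (A,nl_idx)→300, (B,hash)→1000, (B,nl_idx)→2500, (A,merge)→4140, (B,merge)→4520, (A,hash)→7240 …(+2); best=300 via (A,nl_idx)
  {ABC}: card=750; try (C,merge)→2450, (A,nl_idx)→2600, (C,hash)→2800, (A,merge)→5850, (A,hash)→7850, (C,nl)→15300 …(+1); best=2450 via (C,merge)

2450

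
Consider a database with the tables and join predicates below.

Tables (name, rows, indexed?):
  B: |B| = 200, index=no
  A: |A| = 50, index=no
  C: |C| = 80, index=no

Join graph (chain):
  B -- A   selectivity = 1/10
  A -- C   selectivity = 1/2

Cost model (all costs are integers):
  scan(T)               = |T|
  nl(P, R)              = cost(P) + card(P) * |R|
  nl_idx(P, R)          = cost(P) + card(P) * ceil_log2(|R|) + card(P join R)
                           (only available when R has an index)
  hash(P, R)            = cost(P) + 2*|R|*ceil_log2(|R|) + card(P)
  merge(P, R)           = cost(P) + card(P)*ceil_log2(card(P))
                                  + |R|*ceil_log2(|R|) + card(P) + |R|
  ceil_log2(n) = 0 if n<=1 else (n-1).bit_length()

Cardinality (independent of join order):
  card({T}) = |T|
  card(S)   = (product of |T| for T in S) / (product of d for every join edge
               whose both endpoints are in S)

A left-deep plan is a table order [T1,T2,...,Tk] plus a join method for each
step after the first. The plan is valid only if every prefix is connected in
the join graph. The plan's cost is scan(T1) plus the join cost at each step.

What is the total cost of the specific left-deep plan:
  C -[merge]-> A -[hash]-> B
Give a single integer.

step 1: scan C: cost=80, card=80
step 2: join A via merge
    card(P join A) = 80*50/(2) = 2000
    cost = 80 + 80*7 + 50*6 + 80 + 50 = 1070
step 3: join B via hash
    card(P join B) = 2000*200/(10) = 40000
    cost = 1070 + 2*200*8 + 2000 = 6270

6270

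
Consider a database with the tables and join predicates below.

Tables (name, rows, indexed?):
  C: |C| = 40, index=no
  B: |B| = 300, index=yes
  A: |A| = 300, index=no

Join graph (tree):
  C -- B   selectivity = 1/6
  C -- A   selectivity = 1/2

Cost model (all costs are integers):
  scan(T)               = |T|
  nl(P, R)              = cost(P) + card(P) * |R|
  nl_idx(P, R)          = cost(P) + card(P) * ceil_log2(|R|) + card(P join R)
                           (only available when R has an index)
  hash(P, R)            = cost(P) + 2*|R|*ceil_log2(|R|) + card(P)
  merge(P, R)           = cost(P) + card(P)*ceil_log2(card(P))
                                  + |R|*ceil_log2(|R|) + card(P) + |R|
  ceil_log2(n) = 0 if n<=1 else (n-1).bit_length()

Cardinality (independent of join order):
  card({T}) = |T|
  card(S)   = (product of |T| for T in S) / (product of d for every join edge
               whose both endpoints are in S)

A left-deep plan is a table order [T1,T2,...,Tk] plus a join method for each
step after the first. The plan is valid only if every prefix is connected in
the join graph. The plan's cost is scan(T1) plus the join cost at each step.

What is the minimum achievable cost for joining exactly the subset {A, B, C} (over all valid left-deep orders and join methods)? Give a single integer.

Selinger DP over subsets of {A,B,C}:
  {C}: scan cost=40, card=40
  {B}: scan cost=300, card=300
  {A}: scan cost=300, card=300
  {BC}: card=2000; try (C,hash)→1080, (B,nl_idx)→2400, (B,merge)→3320, (C,merge)→3580, (B,hash)→5480, (B,nl)→12040 …(+1); best=1080 via (C,hash)
  {AC}: card=6000; try (C,hash)→1080, (A,merge)→3320, (C,merge)→3580, (A,hash)→5480, (A,nl)→12040, (C,nl)→12300; best=1080 via (C,hash)
  {ABC}: card=300000; try (A,hash)→8480, (B,hash)→12480, (A,merge)→28080, (B,merge)→88080, (B,nl_idx)→355080, (A,nl)→601080 …(+1); best=8480 via (A,hash)

8480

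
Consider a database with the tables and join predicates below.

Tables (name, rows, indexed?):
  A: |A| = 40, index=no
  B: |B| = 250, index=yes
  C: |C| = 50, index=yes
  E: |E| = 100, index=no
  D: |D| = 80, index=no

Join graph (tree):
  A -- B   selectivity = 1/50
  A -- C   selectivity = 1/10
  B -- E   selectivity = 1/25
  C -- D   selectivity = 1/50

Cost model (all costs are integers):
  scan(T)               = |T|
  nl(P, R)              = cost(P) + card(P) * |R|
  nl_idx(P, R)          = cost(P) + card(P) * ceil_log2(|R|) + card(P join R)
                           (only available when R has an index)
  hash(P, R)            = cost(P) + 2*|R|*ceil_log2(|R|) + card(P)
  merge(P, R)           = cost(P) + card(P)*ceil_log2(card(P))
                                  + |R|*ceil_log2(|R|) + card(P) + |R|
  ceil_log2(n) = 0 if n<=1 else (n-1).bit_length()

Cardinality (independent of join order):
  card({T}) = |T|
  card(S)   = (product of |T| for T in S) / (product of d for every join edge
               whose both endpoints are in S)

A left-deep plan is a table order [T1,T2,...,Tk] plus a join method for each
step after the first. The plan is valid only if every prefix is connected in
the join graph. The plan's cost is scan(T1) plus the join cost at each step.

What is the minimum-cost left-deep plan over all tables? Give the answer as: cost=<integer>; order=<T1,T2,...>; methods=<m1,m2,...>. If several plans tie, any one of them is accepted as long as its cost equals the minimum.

cost=6480; order=A,B,C,D,E; methods=nl_idx,hash,hash,hash

Selinger DP (subsets sized 1..n):
  {A}: scan cost=40, card=40
  {B}: scan cost=250, card=250
  {C}: scan cost=50, card=50
  {E}: scan cost=100, card=100
  {D}: scan cost=80, card=80
  {AB}: card=200; try (B,nl_idx)→560, (A,hash)→980, (B,merge)→2570, (A,merge)→2780, (B,hash)→4080, (B,nl)→10040 …(+1); best=560 via (B,nl_idx)
  {AC}: card=200; try (C,nl_idx)→480, (A,hash)→580, (C,merge)→670, (C,hash)→680, (A,merge)→680, (C,nl)→2040 …(+1); best=480 via (C,nl_idx)
  {BE}: card=1000; try (E,hash)→1900, (B,nl_idx)→1900, (B,merge)→3150, (E,merge)→3300, (B,hash)→4200, (B,nl)→25100 …(+1); best=1900 via (E,hash)
  {CD}: card=80; try (C,nl_idx)→640, (C,hash)→760, (D,merge)→1040, (C,merge)→1070, (D,hash)→1220, (D,nl)→4050 …(+1); best=640 via (C,nl_idx)
  {ABC}: card=1000; try (C,hash)→1360, (C,merge)→2710, (C,nl_idx)→2760, (B,nl_idx)→3080, (B,merge)→4530, (B,hash)→4680 …(+2); best=1360 via (C,hash)
  {ABE}: card=800; try (E,hash)→2160, (E,merge)→3160, (A,hash)→3380, (A,merge)→13180, (E,nl)→20560, (A,nl)→41900; best=2160 via (E,hash)
  {ACD}: card=320; try (A,hash)→1200, (A,merge)→1560, (D,hash)→1800, (D,merge)→2920, (A,nl)→3840, (D,nl)→16480; best=1200 via (A,hash)
  {ABCE}: card=4000; try (C,hash)→3560, (E,hash)→3760, (C,nl_idx)→10960, (C,merge)→11310, (E,merge)→13160, (C,nl)→42160 …(+1); best=3560 via (C,hash)
  {ABCD}: card=1600; try (D,hash)→3480, (B,nl_idx)→5360, (B,hash)→5520, (B,merge)→6650, (D,merge)→13000, (B,nl)→81200 …(+1); best=3480 via (D,hash)
  {ABCDE}: card=6400; try (E,hash)→6480, (D,hash)→8680, (E,merge)→23480, (D,merge)→56200, (E,nl)→163480, (D,nl)→323560; best=6480 via (E,hash)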